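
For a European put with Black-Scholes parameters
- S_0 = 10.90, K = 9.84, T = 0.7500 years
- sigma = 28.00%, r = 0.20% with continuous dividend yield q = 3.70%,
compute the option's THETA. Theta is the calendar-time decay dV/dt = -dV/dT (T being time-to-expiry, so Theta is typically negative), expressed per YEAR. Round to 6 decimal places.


d1 = 0.4348976605; d2 = 0.1924105474
phi(d1) = 0.3629440747; exp(-qT) = 0.9726314943; exp(-rT) = 0.9985011244
Theta = -S*exp(-qT)*phi(d1)*sigma/(2*sqrt(T)) + r*K*exp(-rT)*N(-d2) - q*S*exp(-qT)*N(-d1)
N(-d1) = 0.3318183564; N(-d2) = 0.4237103156; sqrt(T) = 0.8660254038
Term 1 = -10.9000 * 0.9726314943 * 0.3629440747 * 0.2800 / (2 * 0.8660254038) = -0.6220308735
Term 2 = 0.0020 * 9.8400 * 0.9985011244 * 0.4237103156 = 0.0083261205
Term 3 = -0.0370 * 10.9000 * 0.9726314943 * 0.3318183564 = -0.1301598256
Theta = -0.6220308735 + (0.0083261205) + (-0.1301598256) = -0.743865

Answer: Theta = -0.743865


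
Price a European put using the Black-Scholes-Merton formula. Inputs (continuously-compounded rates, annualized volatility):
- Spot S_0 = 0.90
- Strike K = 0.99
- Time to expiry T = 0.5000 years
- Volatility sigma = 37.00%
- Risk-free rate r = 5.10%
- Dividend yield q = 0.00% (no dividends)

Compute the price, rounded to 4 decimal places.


d1 = (ln(S/K) + (r - q + 0.5*sigma^2) * T) / (sigma * sqrt(T)) = -0.13601363
d2 = d1 - sigma * sqrt(T) = -0.39764314
exp(-rT) = 0.97482238; exp(-qT) = 1.00000000
P = K * exp(-rT) * N(-d2) - S_0 * exp(-qT) * N(-d1)
N(-d1) = 0.55409475; N(-d2) = 0.65455337
P = 0.9900 * 0.97482238 * 0.65455337 - 0.9000 * 1.00000000 * 0.55409475 = 0.1330

Answer: Price = 0.1330


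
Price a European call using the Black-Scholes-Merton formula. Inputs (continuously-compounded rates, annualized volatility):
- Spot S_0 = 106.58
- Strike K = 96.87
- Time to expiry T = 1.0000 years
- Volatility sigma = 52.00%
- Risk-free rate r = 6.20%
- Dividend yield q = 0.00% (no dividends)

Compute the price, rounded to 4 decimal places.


d1 = (ln(S/K) + (r - q + 0.5*sigma^2) * T) / (sigma * sqrt(T)) = 0.56293462
d2 = d1 - sigma * sqrt(T) = 0.04293462
exp(-rT) = 0.93988289; exp(-qT) = 1.00000000
C = S_0 * exp(-qT) * N(d1) - K * exp(-rT) * N(d2)
N(d1) = 0.71326030; N(d2) = 0.51712318
C = 106.5800 * 1.00000000 * 0.71326030 - 96.8700 * 0.93988289 * 0.51712318 = 28.9371

Answer: Price = 28.9371


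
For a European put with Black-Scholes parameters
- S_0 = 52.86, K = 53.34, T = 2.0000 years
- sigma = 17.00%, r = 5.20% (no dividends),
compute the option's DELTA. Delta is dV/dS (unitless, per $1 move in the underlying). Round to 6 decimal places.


d1 = 0.5151913058; d2 = 0.2747750002
phi(d1) = 0.3493609767; exp(-qT) = 1.0000000000; exp(-rT) = 0.9012252974
N(-d1) = 0.3032096719
Delta = -exp(-qT) * N(-d1) = -1.0000000000 * 0.3032096719 = -0.303210

Answer: Delta = -0.303210


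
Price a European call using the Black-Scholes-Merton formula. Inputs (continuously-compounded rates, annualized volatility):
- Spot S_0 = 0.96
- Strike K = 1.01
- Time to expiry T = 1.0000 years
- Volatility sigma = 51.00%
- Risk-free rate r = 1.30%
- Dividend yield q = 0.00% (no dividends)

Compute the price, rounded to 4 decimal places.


Answer: Price = 0.1790

Derivation:
d1 = (ln(S/K) + (r - q + 0.5*sigma^2) * T) / (sigma * sqrt(T)) = 0.18093662
d2 = d1 - sigma * sqrt(T) = -0.32906338
exp(-rT) = 0.98708414; exp(-qT) = 1.00000000
C = S_0 * exp(-qT) * N(d1) - K * exp(-rT) * N(d2)
N(d1) = 0.57179134; N(d2) = 0.37105389
C = 0.9600 * 1.00000000 * 0.57179134 - 1.0100 * 0.98708414 * 0.37105389 = 0.1790


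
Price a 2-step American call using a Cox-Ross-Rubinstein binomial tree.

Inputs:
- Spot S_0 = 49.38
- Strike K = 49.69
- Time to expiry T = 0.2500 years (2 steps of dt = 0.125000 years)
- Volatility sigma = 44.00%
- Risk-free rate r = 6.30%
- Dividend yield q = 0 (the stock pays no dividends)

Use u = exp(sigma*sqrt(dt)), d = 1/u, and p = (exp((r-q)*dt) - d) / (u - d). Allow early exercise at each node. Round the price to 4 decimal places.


Answer: Price = V(0,0) = 4.1265

Derivation:
dt = T/N = 0.125000
u = exp(sigma*sqrt(dt)) = 1.168316; d = 1/u = 0.855933
p = (exp((r-q)*dt) - d) / (u - d) = 0.486496
Discount per step: exp(-r*dt) = 0.992156
Stock lattice S(k, i) with i counting down-moves:
  k=0: S(0,0) = 49.3800
  k=1: S(1,0) = 57.6914; S(1,1) = 42.2660
  k=2: S(2,0) = 67.4019; S(2,1) = 49.3800; S(2,2) = 36.1768
Terminal payoffs V(N, i) = max(S_T - K, 0):
  V(2,0) = 17.711850; V(2,1) = 0.000000; V(2,2) = 0.000000
Backward induction: V(k, i) = exp(-r*dt) * [p * V(k+1, i) + (1-p) * V(k+1, i+1)]; then take max(V_cont, immediate exercise) for American.
  V(1,0) = exp(-r*dt) * [p*17.711850 + (1-p)*0.000000] = 8.549159; exercise = 8.001450; V(1,0) = max -> 8.549159
  V(1,1) = exp(-r*dt) * [p*0.000000 + (1-p)*0.000000] = 0.000000; exercise = 0.000000; V(1,1) = max -> 0.000000
  V(0,0) = exp(-r*dt) * [p*8.549159 + (1-p)*0.000000] = 4.126510; exercise = 0.000000; V(0,0) = max -> 4.126510


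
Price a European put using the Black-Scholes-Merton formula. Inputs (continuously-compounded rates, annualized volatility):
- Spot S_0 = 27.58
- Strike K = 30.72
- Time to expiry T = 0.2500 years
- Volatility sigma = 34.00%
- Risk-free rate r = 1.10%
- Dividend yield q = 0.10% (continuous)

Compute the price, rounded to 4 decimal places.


d1 = (ln(S/K) + (r - q + 0.5*sigma^2) * T) / (sigma * sqrt(T)) = -0.53454727
d2 = d1 - sigma * sqrt(T) = -0.70454727
exp(-rT) = 0.99725378; exp(-qT) = 0.99975003
P = K * exp(-rT) * N(-d2) - S_0 * exp(-qT) * N(-d1)
N(-d1) = 0.70351852; N(-d2) = 0.75945399
P = 30.7200 * 0.99725378 * 0.75945399 - 27.5800 * 0.99975003 * 0.70351852 = 3.8682

Answer: Price = 3.8682


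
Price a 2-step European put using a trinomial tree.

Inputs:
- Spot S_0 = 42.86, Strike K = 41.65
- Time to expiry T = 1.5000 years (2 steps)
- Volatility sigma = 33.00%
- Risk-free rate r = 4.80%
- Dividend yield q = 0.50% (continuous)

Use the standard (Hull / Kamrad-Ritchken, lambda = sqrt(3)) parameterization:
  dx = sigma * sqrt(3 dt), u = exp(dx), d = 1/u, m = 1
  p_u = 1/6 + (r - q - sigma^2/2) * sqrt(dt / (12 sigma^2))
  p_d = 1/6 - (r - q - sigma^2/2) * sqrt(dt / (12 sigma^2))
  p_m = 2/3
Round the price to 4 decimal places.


Answer: Price = V(0,0) = 4.1131

Derivation:
dt = T/N = 0.750000; dx = sigma*sqrt(3*dt) = 0.495000
u = exp(dx) = 1.640498; d = 1/u = 0.609571
p_u = 0.157992, p_m = 0.666667, p_d = 0.175341
Discount per step: exp(-r*dt) = 0.964640
Stock lattice S(k, j) with j the centered position index:
  k=0: S(0,+0) = 42.8600
  k=1: S(1,-1) = 26.1262; S(1,+0) = 42.8600; S(1,+1) = 70.3118
  k=2: S(2,-2) = 15.9258; S(2,-1) = 26.1262; S(2,+0) = 42.8600; S(2,+1) = 70.3118; S(2,+2) = 115.3463
Terminal payoffs V(N, j) = max(K - S_T, 0):
  V(2,-2) = 25.724223; V(2,-1) = 15.523791; V(2,+0) = 0.000000; V(2,+1) = 0.000000; V(2,+2) = 0.000000
Backward induction: V(k, j) = exp(-r*dt) * [p_u * V(k+1, j+1) + p_m * V(k+1, j) + p_d * V(k+1, j-1)]
  V(1,-1) = exp(-r*dt) * [p_u*0.000000 + p_m*15.523791 + p_d*25.724223] = 14.334268
  V(1,+0) = exp(-r*dt) * [p_u*0.000000 + p_m*0.000000 + p_d*15.523791] = 2.625708
  V(1,+1) = exp(-r*dt) * [p_u*0.000000 + p_m*0.000000 + p_d*0.000000] = 0.000000
  V(0,+0) = exp(-r*dt) * [p_u*0.000000 + p_m*2.625708 + p_d*14.334268] = 4.113087


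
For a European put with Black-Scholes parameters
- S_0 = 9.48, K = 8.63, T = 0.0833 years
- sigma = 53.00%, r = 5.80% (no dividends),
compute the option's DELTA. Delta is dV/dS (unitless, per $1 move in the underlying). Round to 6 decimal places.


d1 = 0.7221854271; d2 = 0.5692182084
phi(d1) = 0.3073665011; exp(-qT) = 1.0000000000; exp(-rT) = 0.9951802524
N(-d1) = 0.2350902409
Delta = -exp(-qT) * N(-d1) = -1.0000000000 * 0.2350902409 = -0.235090

Answer: Delta = -0.235090


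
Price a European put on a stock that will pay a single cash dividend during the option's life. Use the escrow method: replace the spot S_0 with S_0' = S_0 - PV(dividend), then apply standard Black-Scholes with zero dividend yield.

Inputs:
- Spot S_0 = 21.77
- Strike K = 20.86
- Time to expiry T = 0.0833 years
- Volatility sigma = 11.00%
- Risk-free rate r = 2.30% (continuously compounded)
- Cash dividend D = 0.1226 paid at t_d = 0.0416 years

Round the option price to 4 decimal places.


Answer: Price = 0.0357

Derivation:
PV(D) = D * exp(-r * t_d) = 0.1226 * 0.99904366 = 0.12248275
S_0' = S_0 - PV(D) = 21.7700 - 0.12248275 = 21.64751725
d1 = (ln(S_0'/K) + (r + sigma^2/2)*T) / (sigma*sqrt(T)) = 1.24345768
d2 = d1 - sigma*sqrt(T) = 1.21170976
exp(-rT) = 0.99808593
N(-d1) = 0.10684961; N(-d2) = 0.11281175
P = K * exp(-rT) * N(-d2) - S_0' * N(-d1) = 20.8600 * 0.99808593 * 0.11281175 - 21.64751725 * 0.10684961 = 0.0357


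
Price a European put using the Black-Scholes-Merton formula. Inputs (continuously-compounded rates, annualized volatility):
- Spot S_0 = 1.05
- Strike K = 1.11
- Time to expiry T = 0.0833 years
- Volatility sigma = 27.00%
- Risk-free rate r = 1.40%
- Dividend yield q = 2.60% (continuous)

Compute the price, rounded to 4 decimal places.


Answer: Price = 0.0725

Derivation:
d1 = (ln(S/K) + (r - q + 0.5*sigma^2) * T) / (sigma * sqrt(T)) = -0.68696825
d2 = d1 - sigma * sqrt(T) = -0.76489495
exp(-rT) = 0.99883448; exp(-qT) = 0.99783654
P = K * exp(-rT) * N(-d2) - S_0 * exp(-qT) * N(-d1)
N(-d1) = 0.75394863; N(-d2) = 0.77783295
P = 1.1100 * 0.99883448 * 0.77783295 - 1.0500 * 0.99783654 * 0.75394863 = 0.0725


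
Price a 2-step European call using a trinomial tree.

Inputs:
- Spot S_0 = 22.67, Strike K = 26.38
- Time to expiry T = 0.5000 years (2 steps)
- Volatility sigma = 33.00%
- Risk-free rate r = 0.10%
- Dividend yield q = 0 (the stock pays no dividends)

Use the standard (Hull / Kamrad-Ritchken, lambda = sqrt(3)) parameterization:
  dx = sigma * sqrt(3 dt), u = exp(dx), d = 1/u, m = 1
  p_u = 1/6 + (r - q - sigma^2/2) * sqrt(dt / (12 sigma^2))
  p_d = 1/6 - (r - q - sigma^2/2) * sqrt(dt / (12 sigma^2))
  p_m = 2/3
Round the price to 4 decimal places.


Answer: Price = V(0,0) = 1.0062

Derivation:
dt = T/N = 0.250000; dx = sigma*sqrt(3*dt) = 0.285788
u = exp(dx) = 1.330811; d = 1/u = 0.751422
p_u = 0.143288, p_m = 0.666667, p_d = 0.190045
Discount per step: exp(-r*dt) = 0.999750
Stock lattice S(k, j) with j the centered position index:
  k=0: S(0,+0) = 22.6700
  k=1: S(1,-1) = 17.0347; S(1,+0) = 22.6700; S(1,+1) = 30.1695
  k=2: S(2,-2) = 12.8003; S(2,-1) = 17.0347; S(2,+0) = 22.6700; S(2,+1) = 30.1695; S(2,+2) = 40.1499
Terminal payoffs V(N, j) = max(S_T - K, 0):
  V(2,-2) = 0.000000; V(2,-1) = 0.000000; V(2,+0) = 0.000000; V(2,+1) = 3.789481; V(2,+2) = 13.769871
Backward induction: V(k, j) = exp(-r*dt) * [p_u * V(k+1, j+1) + p_m * V(k+1, j) + p_d * V(k+1, j-1)]
  V(1,-1) = exp(-r*dt) * [p_u*0.000000 + p_m*0.000000 + p_d*0.000000] = 0.000000
  V(1,+0) = exp(-r*dt) * [p_u*3.789481 + p_m*0.000000 + p_d*0.000000] = 0.542853
  V(1,+1) = exp(-r*dt) * [p_u*13.769871 + p_m*3.789481 + p_d*0.000000] = 4.498258
  V(0,+0) = exp(-r*dt) * [p_u*4.498258 + p_m*0.542853 + p_d*0.000000] = 1.006198


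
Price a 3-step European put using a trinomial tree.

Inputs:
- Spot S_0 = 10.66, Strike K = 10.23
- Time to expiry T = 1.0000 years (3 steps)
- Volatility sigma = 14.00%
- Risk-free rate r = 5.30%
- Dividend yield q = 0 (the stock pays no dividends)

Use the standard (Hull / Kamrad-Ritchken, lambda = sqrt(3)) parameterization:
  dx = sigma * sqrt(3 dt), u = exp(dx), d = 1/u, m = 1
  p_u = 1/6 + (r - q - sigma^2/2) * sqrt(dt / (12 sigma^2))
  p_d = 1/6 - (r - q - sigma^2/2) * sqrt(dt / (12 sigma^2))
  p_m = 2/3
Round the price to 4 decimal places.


dt = T/N = 0.333333; dx = sigma*sqrt(3*dt) = 0.140000
u = exp(dx) = 1.150274; d = 1/u = 0.869358
p_u = 0.218095, p_m = 0.666667, p_d = 0.115238
Discount per step: exp(-r*dt) = 0.982488
Stock lattice S(k, j) with j the centered position index:
  k=0: S(0,+0) = 10.6600
  k=1: S(1,-1) = 9.2674; S(1,+0) = 10.6600; S(1,+1) = 12.2619
  k=2: S(2,-2) = 8.0567; S(2,-1) = 9.2674; S(2,+0) = 10.6600; S(2,+1) = 12.2619; S(2,+2) = 14.1046
  k=3: S(3,-3) = 7.0041; S(3,-2) = 8.0567; S(3,-1) = 9.2674; S(3,+0) = 10.6600; S(3,+1) = 12.2619; S(3,+2) = 14.1046; S(3,+3) = 16.2241
Terminal payoffs V(N, j) = max(K - S_T, 0):
  V(3,-3) = 3.225881; V(3,-2) = 2.173345; V(3,-1) = 0.962641; V(3,+0) = 0.000000; V(3,+1) = 0.000000; V(3,+2) = 0.000000; V(3,+3) = 0.000000
Backward induction: V(k, j) = exp(-r*dt) * [p_u * V(k+1, j+1) + p_m * V(k+1, j) + p_d * V(k+1, j-1)]
  V(2,-2) = exp(-r*dt) * [p_u*0.962641 + p_m*2.173345 + p_d*3.225881] = 1.995030
  V(2,-1) = exp(-r*dt) * [p_u*0.000000 + p_m*0.962641 + p_d*2.173345] = 0.876589
  V(2,+0) = exp(-r*dt) * [p_u*0.000000 + p_m*0.000000 + p_d*0.962641] = 0.108990
  V(2,+1) = exp(-r*dt) * [p_u*0.000000 + p_m*0.000000 + p_d*0.000000] = 0.000000
  V(2,+2) = exp(-r*dt) * [p_u*0.000000 + p_m*0.000000 + p_d*0.000000] = 0.000000
  V(1,-1) = exp(-r*dt) * [p_u*0.108990 + p_m*0.876589 + p_d*1.995030] = 0.823391
  V(1,+0) = exp(-r*dt) * [p_u*0.000000 + p_m*0.108990 + p_d*0.876589] = 0.170635
  V(1,+1) = exp(-r*dt) * [p_u*0.000000 + p_m*0.000000 + p_d*0.108990] = 0.012340
  V(0,+0) = exp(-r*dt) * [p_u*0.012340 + p_m*0.170635 + p_d*0.823391] = 0.207633

Answer: Price = V(0,0) = 0.2076


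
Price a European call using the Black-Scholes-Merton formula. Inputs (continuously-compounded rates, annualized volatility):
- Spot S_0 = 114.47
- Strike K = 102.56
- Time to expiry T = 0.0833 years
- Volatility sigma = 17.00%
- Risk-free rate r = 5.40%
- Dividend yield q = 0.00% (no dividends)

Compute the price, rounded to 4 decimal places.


Answer: Price = 12.3880

Derivation:
d1 = (ln(S/K) + (r - q + 0.5*sigma^2) * T) / (sigma * sqrt(T)) = 2.35538109
d2 = d1 - sigma * sqrt(T) = 2.30631613
exp(-rT) = 0.99551190; exp(-qT) = 1.00000000
C = S_0 * exp(-qT) * N(d1) - K * exp(-rT) * N(d2)
N(d1) = 0.99074814; N(d2) = 0.98945351
C = 114.4700 * 1.00000000 * 0.99074814 - 102.5600 * 0.99551190 * 0.98945351 = 12.3880


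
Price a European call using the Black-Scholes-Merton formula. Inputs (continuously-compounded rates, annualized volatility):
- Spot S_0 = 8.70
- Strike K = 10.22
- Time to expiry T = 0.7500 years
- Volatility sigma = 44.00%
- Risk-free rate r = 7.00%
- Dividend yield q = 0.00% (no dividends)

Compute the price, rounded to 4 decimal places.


d1 = (ln(S/K) + (r - q + 0.5*sigma^2) * T) / (sigma * sqrt(T)) = -0.09427489
d2 = d1 - sigma * sqrt(T) = -0.47532607
exp(-rT) = 0.94885432; exp(-qT) = 1.00000000
C = S_0 * exp(-qT) * N(d1) - K * exp(-rT) * N(d2)
N(d1) = 0.46244540; N(d2) = 0.31727729
C = 8.7000 * 1.00000000 * 0.46244540 - 10.2200 * 0.94885432 * 0.31727729 = 0.9465

Answer: Price = 0.9465


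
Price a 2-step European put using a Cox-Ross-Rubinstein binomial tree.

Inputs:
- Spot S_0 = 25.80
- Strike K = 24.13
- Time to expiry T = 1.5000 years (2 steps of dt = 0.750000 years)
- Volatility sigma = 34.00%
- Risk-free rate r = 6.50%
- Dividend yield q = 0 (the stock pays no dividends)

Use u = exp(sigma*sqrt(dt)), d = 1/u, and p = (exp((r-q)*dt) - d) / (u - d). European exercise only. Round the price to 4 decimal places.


Answer: Price = V(0,0) = 2.1325

Derivation:
dt = T/N = 0.750000
u = exp(sigma*sqrt(dt)) = 1.342386; d = 1/u = 0.744942
p = (exp((r-q)*dt) - d) / (u - d) = 0.510534
Discount per step: exp(-r*dt) = 0.952419
Stock lattice S(k, i) with i counting down-moves:
  k=0: S(0,0) = 25.8000
  k=1: S(1,0) = 34.6336; S(1,1) = 19.2195
  k=2: S(2,0) = 46.4916; S(2,1) = 25.8000; S(2,2) = 14.3174
Terminal payoffs V(N, i) = max(K - S_T, 0):
  V(2,0) = 0.000000; V(2,1) = 0.000000; V(2,2) = 9.812577
Backward induction: V(k, i) = exp(-r*dt) * [p * V(k+1, i) + (1-p) * V(k+1, i+1)].
  V(1,0) = exp(-r*dt) * [p*0.000000 + (1-p)*0.000000] = 0.000000
  V(1,1) = exp(-r*dt) * [p*0.000000 + (1-p)*9.812577] = 4.574392
  V(0,0) = exp(-r*dt) * [p*0.000000 + (1-p)*4.574392] = 2.132474


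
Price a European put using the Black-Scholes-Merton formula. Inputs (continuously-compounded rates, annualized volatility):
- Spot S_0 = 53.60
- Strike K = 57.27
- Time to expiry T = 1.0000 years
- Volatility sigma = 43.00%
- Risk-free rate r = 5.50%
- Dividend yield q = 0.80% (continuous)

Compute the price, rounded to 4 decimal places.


d1 = (ln(S/K) + (r - q + 0.5*sigma^2) * T) / (sigma * sqrt(T)) = 0.17028405
d2 = d1 - sigma * sqrt(T) = -0.25971595
exp(-rT) = 0.94648515; exp(-qT) = 0.99203191
P = K * exp(-rT) * N(-d2) - S_0 * exp(-qT) * N(-d1)
N(-d1) = 0.43239338; N(-d2) = 0.60245856
P = 57.2700 * 0.94648515 * 0.60245856 - 53.6000 * 0.99203191 * 0.43239338 = 9.6648

Answer: Price = 9.6648


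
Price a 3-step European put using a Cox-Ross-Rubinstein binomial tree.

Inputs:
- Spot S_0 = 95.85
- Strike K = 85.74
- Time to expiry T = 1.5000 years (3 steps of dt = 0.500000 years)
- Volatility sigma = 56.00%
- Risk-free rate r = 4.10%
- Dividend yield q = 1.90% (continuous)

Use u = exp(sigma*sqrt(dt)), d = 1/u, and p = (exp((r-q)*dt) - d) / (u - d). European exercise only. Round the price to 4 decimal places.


Answer: Price = V(0,0) = 19.0909

Derivation:
dt = T/N = 0.500000
u = exp(sigma*sqrt(dt)) = 1.485839; d = 1/u = 0.673020
p = (exp((r-q)*dt) - d) / (u - d) = 0.415886
Discount per step: exp(-r*dt) = 0.979709
Stock lattice S(k, i) with i counting down-moves:
  k=0: S(0,0) = 95.8500
  k=1: S(1,0) = 142.4177; S(1,1) = 64.5090
  k=2: S(2,0) = 211.6098; S(2,1) = 95.8500; S(2,2) = 43.4159
  k=3: S(3,0) = 314.4182; S(3,1) = 142.4177; S(3,2) = 64.5090; S(3,3) = 29.2198
Terminal payoffs V(N, i) = max(K - S_T, 0):
  V(3,0) = 0.000000; V(3,1) = 0.000000; V(3,2) = 21.231005; V(3,3) = 56.520243
Backward induction: V(k, i) = exp(-r*dt) * [p * V(k+1, i) + (1-p) * V(k+1, i+1)].
  V(2,0) = exp(-r*dt) * [p*0.000000 + (1-p)*0.000000] = 0.000000
  V(2,1) = exp(-r*dt) * [p*0.000000 + (1-p)*21.231005] = 12.149678
  V(2,2) = exp(-r*dt) * [p*21.231005 + (1-p)*56.520243] = 40.994859
  V(1,0) = exp(-r*dt) * [p*0.000000 + (1-p)*12.149678] = 6.952788
  V(1,1) = exp(-r*dt) * [p*12.149678 + (1-p)*40.994859] = 28.410120
  V(0,0) = exp(-r*dt) * [p*6.952788 + (1-p)*28.410120] = 19.090904


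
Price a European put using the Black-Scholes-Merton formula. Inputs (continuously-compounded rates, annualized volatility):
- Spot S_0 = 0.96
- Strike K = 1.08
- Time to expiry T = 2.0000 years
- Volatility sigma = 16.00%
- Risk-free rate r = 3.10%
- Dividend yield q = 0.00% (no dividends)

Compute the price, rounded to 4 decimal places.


d1 = (ln(S/K) + (r - q + 0.5*sigma^2) * T) / (sigma * sqrt(T)) = -0.13339143
d2 = d1 - sigma * sqrt(T) = -0.35966560
exp(-rT) = 0.93988289; exp(-qT) = 1.00000000
P = K * exp(-rT) * N(-d2) - S_0 * exp(-qT) * N(-d1)
N(-d1) = 0.55305809; N(-d2) = 0.64045139
P = 1.0800 * 0.93988289 * 0.64045139 - 0.9600 * 1.00000000 * 0.55305809 = 0.1192

Answer: Price = 0.1192


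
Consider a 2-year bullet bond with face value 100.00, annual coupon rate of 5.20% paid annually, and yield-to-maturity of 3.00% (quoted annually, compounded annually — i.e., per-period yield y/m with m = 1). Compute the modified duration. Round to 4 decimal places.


Coupon per period c = face * coupon_rate / m = 5.200000
Periods per year m = 1; per-period yield y/m = 0.030000
Number of cashflows N = 2
Cashflows (t years, CF_t, discount factor 1/(1+y/m)^(m*t), PV):
  t = 1.0000: CF_t = 5.200000, DF = 0.970874, PV = 5.048544
  t = 2.0000: CF_t = 105.200000, DF = 0.942596, PV = 99.161090
Price P = sum_t PV_t = 104.209633
First compute Macaulay numerator sum_t t * PV_t:
  t * PV_t at t = 1.0000: 5.048544
  t * PV_t at t = 2.0000: 198.322179
Macaulay duration D = 203.370723 / 104.209633 = 1.951554
Modified duration = D / (1 + y/m) = 1.951554 / (1 + 0.030000) = 1.894713

Answer: Modified duration = 1.8947


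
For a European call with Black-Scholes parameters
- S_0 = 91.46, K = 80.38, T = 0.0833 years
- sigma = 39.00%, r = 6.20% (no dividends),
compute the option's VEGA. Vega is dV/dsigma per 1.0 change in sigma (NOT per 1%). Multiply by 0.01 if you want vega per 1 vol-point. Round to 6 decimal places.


Answer: Vega = 4.824863

Derivation:
d1 = 1.2494217767; d2 = 1.1368609931
phi(d1) = 0.1827811175; exp(-qT) = 1.0000000000; exp(-rT) = 0.9948487136
Vega = S * exp(-qT) * phi(d1) * sqrt(T) = 91.4600 * 1.0000000000 * 0.1827811175 * 0.2886173938 = 4.824863


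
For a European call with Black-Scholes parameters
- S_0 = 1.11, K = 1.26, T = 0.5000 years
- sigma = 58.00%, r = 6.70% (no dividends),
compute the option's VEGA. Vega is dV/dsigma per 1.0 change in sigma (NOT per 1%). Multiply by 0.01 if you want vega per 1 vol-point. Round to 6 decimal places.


Answer: Vega = 0.313047

Derivation:
d1 = -0.0223145970; d2 = -0.4324365300
phi(d1) = 0.3988429679; exp(-qT) = 1.0000000000; exp(-rT) = 0.9670549112
Vega = S * exp(-qT) * phi(d1) * sqrt(T) = 1.1100 * 1.0000000000 * 0.3988429679 * 0.7071067812 = 0.313047


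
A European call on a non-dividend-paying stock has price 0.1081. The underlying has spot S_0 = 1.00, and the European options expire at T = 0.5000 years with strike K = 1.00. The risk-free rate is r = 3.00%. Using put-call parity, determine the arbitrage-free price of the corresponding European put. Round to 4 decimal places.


Answer: Put price = 0.0932

Derivation:
Put-call parity: C - P = S_0 * exp(-qT) - K * exp(-rT).
S_0 * exp(-qT) = 1.0000 * 1.00000000 = 1.00000000
K * exp(-rT) = 1.0000 * 0.98511194 = 0.98511194
P = C - S*exp(-qT) + K*exp(-rT)
P = 0.1081 - 1.00000000 + 0.98511194 = 0.0932


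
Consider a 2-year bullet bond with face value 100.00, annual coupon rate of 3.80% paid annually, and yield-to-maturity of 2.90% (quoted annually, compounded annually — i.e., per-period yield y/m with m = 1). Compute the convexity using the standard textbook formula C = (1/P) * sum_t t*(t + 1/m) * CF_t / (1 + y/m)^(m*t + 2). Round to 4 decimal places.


Answer: Convexity = 5.5294

Derivation:
Coupon per period c = face * coupon_rate / m = 3.800000
Periods per year m = 1; per-period yield y/m = 0.029000
Number of cashflows N = 2
Cashflows (t years, CF_t, discount factor 1/(1+y/m)^(m*t), PV):
  t = 1.0000: CF_t = 3.800000, DF = 0.971817, PV = 3.692906
  t = 2.0000: CF_t = 103.800000, DF = 0.944429, PV = 98.031716
Price P = sum_t PV_t = 101.724622
Convexity numerator sum_t t*(t + 1/m) * CF_t / (1+y/m)^(m*t + 2):
  t = 1.0000: term = 6.975374
  t = 2.0000: term = 555.503890
Convexity = (1/P) * sum = 562.479264 / 101.724622 = 5.529431


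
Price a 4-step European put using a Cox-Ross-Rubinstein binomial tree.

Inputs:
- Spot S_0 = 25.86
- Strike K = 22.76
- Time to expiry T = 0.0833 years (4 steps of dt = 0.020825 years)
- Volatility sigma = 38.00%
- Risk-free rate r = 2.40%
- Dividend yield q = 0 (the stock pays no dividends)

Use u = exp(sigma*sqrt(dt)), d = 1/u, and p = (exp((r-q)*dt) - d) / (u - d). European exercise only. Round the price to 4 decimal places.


Answer: Price = V(0,0) = 0.1337

Derivation:
dt = T/N = 0.020825
u = exp(sigma*sqrt(dt)) = 1.056369; d = 1/u = 0.946639
p = (exp((r-q)*dt) - d) / (u - d) = 0.490850
Discount per step: exp(-r*dt) = 0.999500
Stock lattice S(k, i) with i counting down-moves:
  k=0: S(0,0) = 25.8600
  k=1: S(1,0) = 27.3177; S(1,1) = 24.4801
  k=2: S(2,0) = 28.8576; S(2,1) = 25.8600; S(2,2) = 23.1738
  k=3: S(3,0) = 30.4842; S(3,1) = 27.3177; S(3,2) = 24.4801; S(3,3) = 21.9372
  k=4: S(4,0) = 32.2026; S(4,1) = 28.8576; S(4,2) = 25.8600; S(4,3) = 23.1738; S(4,4) = 20.7666
Terminal payoffs V(N, i) = max(K - S_T, 0):
  V(4,0) = 0.000000; V(4,1) = 0.000000; V(4,2) = 0.000000; V(4,3) = 0.000000; V(4,4) = 1.993354
Backward induction: V(k, i) = exp(-r*dt) * [p * V(k+1, i) + (1-p) * V(k+1, i+1)].
  V(3,0) = exp(-r*dt) * [p*0.000000 + (1-p)*0.000000] = 0.000000
  V(3,1) = exp(-r*dt) * [p*0.000000 + (1-p)*0.000000] = 0.000000
  V(3,2) = exp(-r*dt) * [p*0.000000 + (1-p)*0.000000] = 0.000000
  V(3,3) = exp(-r*dt) * [p*0.000000 + (1-p)*1.993354] = 1.014409
  V(2,0) = exp(-r*dt) * [p*0.000000 + (1-p)*0.000000] = 0.000000
  V(2,1) = exp(-r*dt) * [p*0.000000 + (1-p)*0.000000] = 0.000000
  V(2,2) = exp(-r*dt) * [p*0.000000 + (1-p)*1.014409] = 0.516228
  V(1,0) = exp(-r*dt) * [p*0.000000 + (1-p)*0.000000] = 0.000000
  V(1,1) = exp(-r*dt) * [p*0.000000 + (1-p)*0.516228] = 0.262706
  V(0,0) = exp(-r*dt) * [p*0.000000 + (1-p)*0.262706] = 0.133690


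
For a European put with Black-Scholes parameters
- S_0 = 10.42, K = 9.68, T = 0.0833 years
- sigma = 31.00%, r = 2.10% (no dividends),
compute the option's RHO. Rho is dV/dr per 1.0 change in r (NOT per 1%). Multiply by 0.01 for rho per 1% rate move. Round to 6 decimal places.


Answer: Rho = -0.170961

Derivation:
d1 = 0.8876245043; d2 = 0.7981531122
phi(d1) = 0.2690448557; exp(-qT) = 1.0000000000; exp(-rT) = 0.9982522291
N(-d2) = 0.2123908215
Rho = -K*T*exp(-rT)*N(-d2) = -9.6800 * 0.0833 * 0.9982522291 * 0.2123908215 = -0.170961


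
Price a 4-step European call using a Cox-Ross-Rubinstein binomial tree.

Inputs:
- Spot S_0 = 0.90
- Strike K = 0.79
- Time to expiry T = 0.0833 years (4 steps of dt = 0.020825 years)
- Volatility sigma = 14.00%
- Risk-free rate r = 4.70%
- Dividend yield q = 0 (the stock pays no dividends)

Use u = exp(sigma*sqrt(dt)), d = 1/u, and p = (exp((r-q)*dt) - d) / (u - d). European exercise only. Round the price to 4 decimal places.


dt = T/N = 0.020825
u = exp(sigma*sqrt(dt)) = 1.020409; d = 1/u = 0.979999
p = (exp((r-q)*dt) - d) / (u - d) = 0.519183
Discount per step: exp(-r*dt) = 0.999022
Stock lattice S(k, i) with i counting down-moves:
  k=0: S(0,0) = 0.9000
  k=1: S(1,0) = 0.9184; S(1,1) = 0.8820
  k=2: S(2,0) = 0.9371; S(2,1) = 0.9000; S(2,2) = 0.8644
  k=3: S(3,0) = 0.9562; S(3,1) = 0.9184; S(3,2) = 0.8820; S(3,3) = 0.8471
  k=4: S(4,0) = 0.9758; S(4,1) = 0.9371; S(4,2) = 0.9000; S(4,3) = 0.8644; S(4,4) = 0.8301
Terminal payoffs V(N, i) = max(S_T - K, 0):
  V(4,0) = 0.185751; V(4,1) = 0.147110; V(4,2) = 0.110000; V(4,3) = 0.074359; V(4,4) = 0.040130
Backward induction: V(k, i) = exp(-r*dt) * [p * V(k+1, i) + (1-p) * V(k+1, i+1)].
  V(3,0) = exp(-r*dt) * [p*0.185751 + (1-p)*0.147110] = 0.167009
  V(3,1) = exp(-r*dt) * [p*0.147110 + (1-p)*0.110000] = 0.129141
  V(3,2) = exp(-r*dt) * [p*0.110000 + (1-p)*0.074359] = 0.092772
  V(3,3) = exp(-r*dt) * [p*0.074359 + (1-p)*0.040130] = 0.057844
  V(2,0) = exp(-r*dt) * [p*0.167009 + (1-p)*0.129141] = 0.148655
  V(2,1) = exp(-r*dt) * [p*0.129141 + (1-p)*0.092772] = 0.111545
  V(2,2) = exp(-r*dt) * [p*0.092772 + (1-p)*0.057844] = 0.075904
  V(1,0) = exp(-r*dt) * [p*0.148655 + (1-p)*0.111545] = 0.130684
  V(1,1) = exp(-r*dt) * [p*0.111545 + (1-p)*0.075904] = 0.094316
  V(0,0) = exp(-r*dt) * [p*0.130684 + (1-p)*0.094316] = 0.113087

Answer: Price = V(0,0) = 0.1131


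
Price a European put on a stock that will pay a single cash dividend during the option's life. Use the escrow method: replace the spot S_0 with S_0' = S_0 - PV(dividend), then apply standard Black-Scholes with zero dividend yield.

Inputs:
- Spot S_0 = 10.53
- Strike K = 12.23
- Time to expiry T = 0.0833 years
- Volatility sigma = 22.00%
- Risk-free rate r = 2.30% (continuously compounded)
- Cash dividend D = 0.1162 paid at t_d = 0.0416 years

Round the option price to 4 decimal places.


PV(D) = D * exp(-r * t_d) = 0.1162 * 0.99904366 = 0.11608887
S_0' = S_0 - PV(D) = 10.5300 - 0.11608887 = 10.41391113
d1 = (ln(S_0'/K) + (r + sigma^2/2)*T) / (sigma*sqrt(T)) = -2.46973191
d2 = d1 - sigma*sqrt(T) = -2.53322773
exp(-rT) = 0.99808593
N(-d1) = 0.99323928; N(-d2) = 0.99434912
P = K * exp(-rT) * N(-d2) - S_0' * N(-d1) = 12.2300 * 0.99808593 * 0.99434912 - 10.41391113 * 0.99323928 = 1.7941

Answer: Price = 1.7941


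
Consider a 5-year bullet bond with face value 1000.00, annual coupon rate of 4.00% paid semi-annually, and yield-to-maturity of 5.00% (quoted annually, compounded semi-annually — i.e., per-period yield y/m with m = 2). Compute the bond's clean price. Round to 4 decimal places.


Answer: Price = 956.2397

Derivation:
Coupon per period c = face * coupon_rate / m = 20.000000
Periods per year m = 2; per-period yield y/m = 0.025000
Number of cashflows N = 10
Cashflows (t years, CF_t, discount factor 1/(1+y/m)^(m*t), PV):
  t = 0.5000: CF_t = 20.000000, DF = 0.975610, PV = 19.512195
  t = 1.0000: CF_t = 20.000000, DF = 0.951814, PV = 19.036288
  t = 1.5000: CF_t = 20.000000, DF = 0.928599, PV = 18.571988
  t = 2.0000: CF_t = 20.000000, DF = 0.905951, PV = 18.119013
  t = 2.5000: CF_t = 20.000000, DF = 0.883854, PV = 17.677086
  t = 3.0000: CF_t = 20.000000, DF = 0.862297, PV = 17.245937
  t = 3.5000: CF_t = 20.000000, DF = 0.841265, PV = 16.825305
  t = 4.0000: CF_t = 20.000000, DF = 0.820747, PV = 16.414931
  t = 4.5000: CF_t = 20.000000, DF = 0.800728, PV = 16.014567
  t = 5.0000: CF_t = 1020.000000, DF = 0.781198, PV = 796.822370
Price P = sum_t PV_t = 956.239680


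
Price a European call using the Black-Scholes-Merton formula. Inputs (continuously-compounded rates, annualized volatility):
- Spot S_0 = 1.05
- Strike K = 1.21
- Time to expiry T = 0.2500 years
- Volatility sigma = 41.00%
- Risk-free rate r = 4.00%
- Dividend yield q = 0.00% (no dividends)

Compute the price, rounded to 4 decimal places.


Answer: Price = 0.0360

Derivation:
d1 = (ln(S/K) + (r - q + 0.5*sigma^2) * T) / (sigma * sqrt(T)) = -0.54057412
d2 = d1 - sigma * sqrt(T) = -0.74557412
exp(-rT) = 0.99004983; exp(-qT) = 1.00000000
C = S_0 * exp(-qT) * N(d1) - K * exp(-rT) * N(d2)
N(d1) = 0.29440058; N(d2) = 0.22796236
C = 1.0500 * 1.00000000 * 0.29440058 - 1.2100 * 0.99004983 * 0.22796236 = 0.0360


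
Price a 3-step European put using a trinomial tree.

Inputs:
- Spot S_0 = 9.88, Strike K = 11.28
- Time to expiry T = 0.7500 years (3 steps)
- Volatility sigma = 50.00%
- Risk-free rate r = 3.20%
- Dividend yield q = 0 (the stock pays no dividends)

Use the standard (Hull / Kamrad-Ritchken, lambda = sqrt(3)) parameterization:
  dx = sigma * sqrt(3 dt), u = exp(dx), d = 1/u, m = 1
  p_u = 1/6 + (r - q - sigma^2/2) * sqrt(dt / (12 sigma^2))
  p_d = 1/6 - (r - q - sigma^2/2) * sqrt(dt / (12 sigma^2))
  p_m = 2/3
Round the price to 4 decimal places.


dt = T/N = 0.250000; dx = sigma*sqrt(3*dt) = 0.433013
u = exp(dx) = 1.541896; d = 1/u = 0.648552
p_u = 0.139820, p_m = 0.666667, p_d = 0.193513
Discount per step: exp(-r*dt) = 0.992032
Stock lattice S(k, j) with j the centered position index:
  k=0: S(0,+0) = 9.8800
  k=1: S(1,-1) = 6.4077; S(1,+0) = 9.8800; S(1,+1) = 15.2339
  k=2: S(2,-2) = 4.1557; S(2,-1) = 6.4077; S(2,+0) = 9.8800; S(2,+1) = 15.2339; S(2,+2) = 23.4891
  k=3: S(3,-3) = 2.6952; S(3,-2) = 4.1557; S(3,-1) = 6.4077; S(3,+0) = 9.8800; S(3,+1) = 15.2339; S(3,+2) = 23.4891; S(3,+3) = 36.2178
Terminal payoffs V(N, j) = max(K - S_T, 0):
  V(3,-3) = 8.584795; V(3,-2) = 7.124274; V(3,-1) = 4.872304; V(3,+0) = 1.400000; V(3,+1) = 0.000000; V(3,+2) = 0.000000; V(3,+3) = 0.000000
Backward induction: V(k, j) = exp(-r*dt) * [p_u * V(k+1, j+1) + p_m * V(k+1, j) + p_d * V(k+1, j-1)]
  V(2,-2) = exp(-r*dt) * [p_u*4.872304 + p_m*7.124274 + p_d*8.584795] = 7.035524
  V(2,-1) = exp(-r*dt) * [p_u*1.400000 + p_m*4.872304 + p_d*7.124274] = 4.784166
  V(2,+0) = exp(-r*dt) * [p_u*0.000000 + p_m*1.400000 + p_d*4.872304] = 1.861240
  V(2,+1) = exp(-r*dt) * [p_u*0.000000 + p_m*0.000000 + p_d*1.400000] = 0.268760
  V(2,+2) = exp(-r*dt) * [p_u*0.000000 + p_m*0.000000 + p_d*0.000000] = 0.000000
  V(1,-1) = exp(-r*dt) * [p_u*1.861240 + p_m*4.784166 + p_d*7.035524] = 4.772816
  V(1,+0) = exp(-r*dt) * [p_u*0.268760 + p_m*1.861240 + p_d*4.784166] = 2.186642
  V(1,+1) = exp(-r*dt) * [p_u*0.000000 + p_m*0.268760 + p_d*1.861240] = 0.535051
  V(0,+0) = exp(-r*dt) * [p_u*0.535051 + p_m*2.186642 + p_d*4.772816] = 2.436605

Answer: Price = V(0,0) = 2.4366


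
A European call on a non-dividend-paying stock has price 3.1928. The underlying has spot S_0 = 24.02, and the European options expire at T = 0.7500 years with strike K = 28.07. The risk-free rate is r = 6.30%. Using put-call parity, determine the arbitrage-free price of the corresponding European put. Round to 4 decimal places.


Answer: Put price = 5.9473

Derivation:
Put-call parity: C - P = S_0 * exp(-qT) - K * exp(-rT).
S_0 * exp(-qT) = 24.0200 * 1.00000000 = 24.02000000
K * exp(-rT) = 28.0700 * 0.95384891 = 26.77453878
P = C - S*exp(-qT) + K*exp(-rT)
P = 3.1928 - 24.02000000 + 26.77453878 = 5.9473


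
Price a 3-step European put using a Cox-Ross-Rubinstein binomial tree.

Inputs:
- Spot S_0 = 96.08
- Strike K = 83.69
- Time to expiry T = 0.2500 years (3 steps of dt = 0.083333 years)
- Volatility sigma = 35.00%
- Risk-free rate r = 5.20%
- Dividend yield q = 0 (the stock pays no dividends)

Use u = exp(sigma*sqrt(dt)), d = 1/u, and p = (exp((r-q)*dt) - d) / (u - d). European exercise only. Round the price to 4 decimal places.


dt = T/N = 0.083333
u = exp(sigma*sqrt(dt)) = 1.106317; d = 1/u = 0.903900
p = (exp((r-q)*dt) - d) / (u - d) = 0.496217
Discount per step: exp(-r*dt) = 0.995676
Stock lattice S(k, i) with i counting down-moves:
  k=0: S(0,0) = 96.0800
  k=1: S(1,0) = 106.2949; S(1,1) = 86.8467
  k=2: S(2,0) = 117.5959; S(2,1) = 96.0800; S(2,2) = 78.5008
  k=3: S(3,0) = 130.0983; S(3,1) = 106.2949; S(3,2) = 86.8467; S(3,3) = 70.9569
Terminal payoffs V(N, i) = max(K - S_T, 0):
  V(3,0) = 0.000000; V(3,1) = 0.000000; V(3,2) = 0.000000; V(3,3) = 12.733126
Backward induction: V(k, i) = exp(-r*dt) * [p * V(k+1, i) + (1-p) * V(k+1, i+1)].
  V(2,0) = exp(-r*dt) * [p*0.000000 + (1-p)*0.000000] = 0.000000
  V(2,1) = exp(-r*dt) * [p*0.000000 + (1-p)*0.000000] = 0.000000
  V(2,2) = exp(-r*dt) * [p*0.000000 + (1-p)*12.733126] = 6.386997
  V(1,0) = exp(-r*dt) * [p*0.000000 + (1-p)*0.000000] = 0.000000
  V(1,1) = exp(-r*dt) * [p*0.000000 + (1-p)*6.386997] = 3.203749
  V(0,0) = exp(-r*dt) * [p*0.000000 + (1-p)*3.203749] = 1.607016

Answer: Price = V(0,0) = 1.6070


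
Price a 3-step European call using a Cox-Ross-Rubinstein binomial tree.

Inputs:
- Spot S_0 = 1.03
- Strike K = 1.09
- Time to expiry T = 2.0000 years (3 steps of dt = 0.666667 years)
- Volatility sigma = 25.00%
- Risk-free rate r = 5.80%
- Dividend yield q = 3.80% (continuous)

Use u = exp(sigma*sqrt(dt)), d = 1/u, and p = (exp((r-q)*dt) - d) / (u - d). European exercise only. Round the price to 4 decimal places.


dt = T/N = 0.666667
u = exp(sigma*sqrt(dt)) = 1.226450; d = 1/u = 0.815361
p = (exp((r-q)*dt) - d) / (u - d) = 0.481797
Discount per step: exp(-r*dt) = 0.962071
Stock lattice S(k, i) with i counting down-moves:
  k=0: S(0,0) = 1.0300
  k=1: S(1,0) = 1.2632; S(1,1) = 0.8398
  k=2: S(2,0) = 1.5493; S(2,1) = 1.0300; S(2,2) = 0.6848
  k=3: S(3,0) = 1.9001; S(3,1) = 1.2632; S(3,2) = 0.8398; S(3,3) = 0.5583
Terminal payoffs V(N, i) = max(S_T - K, 0):
  V(3,0) = 0.810147; V(3,1) = 0.173244; V(3,2) = 0.000000; V(3,3) = 0.000000
Backward induction: V(k, i) = exp(-r*dt) * [p * V(k+1, i) + (1-p) * V(k+1, i+1)].
  V(2,0) = exp(-r*dt) * [p*0.810147 + (1-p)*0.173244] = 0.461892
  V(2,1) = exp(-r*dt) * [p*0.173244 + (1-p)*0.000000] = 0.080303
  V(2,2) = exp(-r*dt) * [p*0.000000 + (1-p)*0.000000] = 0.000000
  V(1,0) = exp(-r*dt) * [p*0.461892 + (1-p)*0.080303] = 0.254132
  V(1,1) = exp(-r*dt) * [p*0.080303 + (1-p)*0.000000] = 0.037222
  V(0,0) = exp(-r*dt) * [p*0.254132 + (1-p)*0.037222] = 0.136353

Answer: Price = V(0,0) = 0.1364


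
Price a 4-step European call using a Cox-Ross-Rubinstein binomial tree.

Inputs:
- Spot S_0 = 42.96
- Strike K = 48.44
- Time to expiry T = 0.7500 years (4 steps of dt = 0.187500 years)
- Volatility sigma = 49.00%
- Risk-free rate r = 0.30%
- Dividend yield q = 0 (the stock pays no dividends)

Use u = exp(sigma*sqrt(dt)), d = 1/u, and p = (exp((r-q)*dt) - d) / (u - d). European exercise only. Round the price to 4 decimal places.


dt = T/N = 0.187500
u = exp(sigma*sqrt(dt)) = 1.236366; d = 1/u = 0.808822
p = (exp((r-q)*dt) - d) / (u - d) = 0.448470
Discount per step: exp(-r*dt) = 0.999438
Stock lattice S(k, i) with i counting down-moves:
  k=0: S(0,0) = 42.9600
  k=1: S(1,0) = 53.1143; S(1,1) = 34.7470
  k=2: S(2,0) = 65.6687; S(2,1) = 42.9600; S(2,2) = 28.1041
  k=3: S(3,0) = 81.1905; S(3,1) = 53.1143; S(3,2) = 34.7470; S(3,3) = 22.7313
  k=4: S(4,0) = 100.3811; S(4,1) = 65.6687; S(4,2) = 42.9600; S(4,3) = 28.1041; S(4,4) = 18.3855
Terminal payoffs V(N, i) = max(S_T - K, 0):
  V(4,0) = 51.941140; V(4,1) = 17.228667; V(4,2) = 0.000000; V(4,3) = 0.000000; V(4,4) = 0.000000
Backward induction: V(k, i) = exp(-r*dt) * [p * V(k+1, i) + (1-p) * V(k+1, i+1)].
  V(3,0) = exp(-r*dt) * [p*51.941140 + (1-p)*17.228667] = 32.777730
  V(3,1) = exp(-r*dt) * [p*17.228667 + (1-p)*0.000000] = 7.722197
  V(3,2) = exp(-r*dt) * [p*0.000000 + (1-p)*0.000000] = 0.000000
  V(3,3) = exp(-r*dt) * [p*0.000000 + (1-p)*0.000000] = 0.000000
  V(2,0) = exp(-r*dt) * [p*32.777730 + (1-p)*7.722197] = 18.948192
  V(2,1) = exp(-r*dt) * [p*7.722197 + (1-p)*0.000000] = 3.461227
  V(2,2) = exp(-r*dt) * [p*0.000000 + (1-p)*0.000000] = 0.000000
  V(1,0) = exp(-r*dt) * [p*18.948192 + (1-p)*3.461227] = 10.400815
  V(1,1) = exp(-r*dt) * [p*3.461227 + (1-p)*0.000000] = 1.551384
  V(0,0) = exp(-r*dt) * [p*10.400815 + (1-p)*1.551384] = 5.516985

Answer: Price = V(0,0) = 5.5170


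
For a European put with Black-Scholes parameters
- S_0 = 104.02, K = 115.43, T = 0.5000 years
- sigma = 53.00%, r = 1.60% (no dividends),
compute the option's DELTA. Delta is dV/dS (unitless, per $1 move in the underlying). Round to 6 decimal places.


d1 = -0.0689925348; d2 = -0.4437591288
phi(d1) = 0.3979939328; exp(-qT) = 1.0000000000; exp(-rT) = 0.9920319148
N(-d1) = 0.5275022191
Delta = -exp(-qT) * N(-d1) = -1.0000000000 * 0.5275022191 = -0.527502

Answer: Delta = -0.527502


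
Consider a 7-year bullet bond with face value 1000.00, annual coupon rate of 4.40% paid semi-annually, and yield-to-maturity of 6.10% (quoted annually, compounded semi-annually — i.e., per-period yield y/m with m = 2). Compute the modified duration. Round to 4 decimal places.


Answer: Modified duration = 5.8644

Derivation:
Coupon per period c = face * coupon_rate / m = 22.000000
Periods per year m = 2; per-period yield y/m = 0.030500
Number of cashflows N = 14
Cashflows (t years, CF_t, discount factor 1/(1+y/m)^(m*t), PV):
  t = 0.5000: CF_t = 22.000000, DF = 0.970403, PV = 21.348860
  t = 1.0000: CF_t = 22.000000, DF = 0.941681, PV = 20.716992
  t = 1.5000: CF_t = 22.000000, DF = 0.913810, PV = 20.103825
  t = 2.0000: CF_t = 22.000000, DF = 0.886764, PV = 19.508806
  t = 2.5000: CF_t = 22.000000, DF = 0.860518, PV = 18.931399
  t = 3.0000: CF_t = 22.000000, DF = 0.835049, PV = 18.371081
  t = 3.5000: CF_t = 22.000000, DF = 0.810334, PV = 17.827347
  t = 4.0000: CF_t = 22.000000, DF = 0.786350, PV = 17.299706
  t = 4.5000: CF_t = 22.000000, DF = 0.763076, PV = 16.787681
  t = 5.0000: CF_t = 22.000000, DF = 0.740491, PV = 16.290812
  t = 5.5000: CF_t = 22.000000, DF = 0.718575, PV = 15.808648
  t = 6.0000: CF_t = 22.000000, DF = 0.697307, PV = 15.340755
  t = 6.5000: CF_t = 22.000000, DF = 0.676669, PV = 14.886710
  t = 7.0000: CF_t = 1022.000000, DF = 0.656641, PV = 671.087192
Price P = sum_t PV_t = 904.309811
First compute Macaulay numerator sum_t t * PV_t:
  t * PV_t at t = 0.5000: 10.674430
  t * PV_t at t = 1.0000: 20.716992
  t * PV_t at t = 1.5000: 30.155737
  t * PV_t at t = 2.0000: 39.017613
  t * PV_t at t = 2.5000: 47.328497
  t * PV_t at t = 3.0000: 55.113242
  t * PV_t at t = 3.5000: 62.395713
  t * PV_t at t = 4.0000: 69.198822
  t * PV_t at t = 4.5000: 75.544566
  t * PV_t at t = 5.0000: 81.454058
  t * PV_t at t = 5.5000: 86.947563
  t * PV_t at t = 6.0000: 92.044529
  t * PV_t at t = 6.5000: 96.763616
  t * PV_t at t = 7.0000: 4697.610344
Macaulay duration D = 5464.965720 / 904.309811 = 6.043245
Modified duration = D / (1 + y/m) = 6.043245 / (1 + 0.030500) = 5.864381


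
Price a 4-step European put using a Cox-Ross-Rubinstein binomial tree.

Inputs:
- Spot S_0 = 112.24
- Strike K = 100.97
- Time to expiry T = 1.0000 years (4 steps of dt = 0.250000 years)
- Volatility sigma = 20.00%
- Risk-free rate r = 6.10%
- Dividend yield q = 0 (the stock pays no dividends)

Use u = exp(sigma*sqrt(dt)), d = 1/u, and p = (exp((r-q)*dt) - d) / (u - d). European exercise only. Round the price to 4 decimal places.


Answer: Price = V(0,0) = 2.6751

Derivation:
dt = T/N = 0.250000
u = exp(sigma*sqrt(dt)) = 1.105171; d = 1/u = 0.904837
p = (exp((r-q)*dt) - d) / (u - d) = 0.551727
Discount per step: exp(-r*dt) = 0.984866
Stock lattice S(k, i) with i counting down-moves:
  k=0: S(0,0) = 112.2400
  k=1: S(1,0) = 124.0444; S(1,1) = 101.5590
  k=2: S(2,0) = 137.0902; S(2,1) = 112.2400; S(2,2) = 91.8943
  k=3: S(3,0) = 151.5082; S(3,1) = 124.0444; S(3,2) = 101.5590; S(3,3) = 83.1494
  k=4: S(4,0) = 167.4424; S(4,1) = 137.0902; S(4,2) = 112.2400; S(4,3) = 91.8943; S(4,4) = 75.2367
Terminal payoffs V(N, i) = max(K - S_T, 0):
  V(4,0) = 0.000000; V(4,1) = 0.000000; V(4,2) = 0.000000; V(4,3) = 9.075660; V(4,4) = 25.733278
Backward induction: V(k, i) = exp(-r*dt) * [p * V(k+1, i) + (1-p) * V(k+1, i+1)].
  V(3,0) = exp(-r*dt) * [p*0.000000 + (1-p)*0.000000] = 0.000000
  V(3,1) = exp(-r*dt) * [p*0.000000 + (1-p)*0.000000] = 0.000000
  V(3,2) = exp(-r*dt) * [p*0.000000 + (1-p)*9.075660] = 4.006799
  V(3,3) = exp(-r*dt) * [p*9.075660 + (1-p)*25.733278] = 16.292452
  V(2,0) = exp(-r*dt) * [p*0.000000 + (1-p)*0.000000] = 0.000000
  V(2,1) = exp(-r*dt) * [p*0.000000 + (1-p)*4.006799] = 1.768955
  V(2,2) = exp(-r*dt) * [p*4.006799 + (1-p)*16.292452] = 9.370132
  V(1,0) = exp(-r*dt) * [p*0.000000 + (1-p)*1.768955] = 0.780973
  V(1,1) = exp(-r*dt) * [p*1.768955 + (1-p)*9.370132] = 5.098015
  V(0,0) = exp(-r*dt) * [p*0.780973 + (1-p)*5.098015] = 2.675078
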